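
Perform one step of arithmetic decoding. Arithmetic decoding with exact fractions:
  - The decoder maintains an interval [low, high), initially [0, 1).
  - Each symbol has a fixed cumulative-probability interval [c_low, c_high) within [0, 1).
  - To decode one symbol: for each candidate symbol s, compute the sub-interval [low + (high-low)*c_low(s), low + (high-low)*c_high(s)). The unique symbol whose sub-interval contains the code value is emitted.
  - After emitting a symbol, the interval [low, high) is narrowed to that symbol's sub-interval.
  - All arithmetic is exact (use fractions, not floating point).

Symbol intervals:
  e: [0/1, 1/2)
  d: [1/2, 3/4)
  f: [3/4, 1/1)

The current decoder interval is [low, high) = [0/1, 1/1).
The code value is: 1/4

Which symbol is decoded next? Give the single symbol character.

Interval width = high − low = 1/1 − 0/1 = 1/1
Scaled code = (code − low) / width = (1/4 − 0/1) / 1/1 = 1/4
  e: [0/1, 1/2) ← scaled code falls here ✓
  d: [1/2, 3/4) 
  f: [3/4, 1/1) 

Answer: e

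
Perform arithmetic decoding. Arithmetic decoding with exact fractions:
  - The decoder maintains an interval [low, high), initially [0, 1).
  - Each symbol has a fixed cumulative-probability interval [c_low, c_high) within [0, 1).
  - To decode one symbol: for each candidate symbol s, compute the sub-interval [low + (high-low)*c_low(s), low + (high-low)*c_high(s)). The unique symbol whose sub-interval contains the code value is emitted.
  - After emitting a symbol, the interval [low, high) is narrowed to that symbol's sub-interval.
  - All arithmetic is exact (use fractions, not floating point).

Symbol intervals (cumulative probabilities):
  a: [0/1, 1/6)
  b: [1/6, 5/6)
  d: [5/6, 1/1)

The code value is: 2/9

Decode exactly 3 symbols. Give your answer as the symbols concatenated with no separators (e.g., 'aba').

Step 1: interval [0/1, 1/1), width = 1/1 - 0/1 = 1/1
  'a': [0/1 + 1/1*0/1, 0/1 + 1/1*1/6) = [0/1, 1/6)
  'b': [0/1 + 1/1*1/6, 0/1 + 1/1*5/6) = [1/6, 5/6) <- contains code 2/9
  'd': [0/1 + 1/1*5/6, 0/1 + 1/1*1/1) = [5/6, 1/1)
  emit 'b', narrow to [1/6, 5/6)
Step 2: interval [1/6, 5/6), width = 5/6 - 1/6 = 2/3
  'a': [1/6 + 2/3*0/1, 1/6 + 2/3*1/6) = [1/6, 5/18) <- contains code 2/9
  'b': [1/6 + 2/3*1/6, 1/6 + 2/3*5/6) = [5/18, 13/18)
  'd': [1/6 + 2/3*5/6, 1/6 + 2/3*1/1) = [13/18, 5/6)
  emit 'a', narrow to [1/6, 5/18)
Step 3: interval [1/6, 5/18), width = 5/18 - 1/6 = 1/9
  'a': [1/6 + 1/9*0/1, 1/6 + 1/9*1/6) = [1/6, 5/27)
  'b': [1/6 + 1/9*1/6, 1/6 + 1/9*5/6) = [5/27, 7/27) <- contains code 2/9
  'd': [1/6 + 1/9*5/6, 1/6 + 1/9*1/1) = [7/27, 5/18)
  emit 'b', narrow to [5/27, 7/27)

Answer: bab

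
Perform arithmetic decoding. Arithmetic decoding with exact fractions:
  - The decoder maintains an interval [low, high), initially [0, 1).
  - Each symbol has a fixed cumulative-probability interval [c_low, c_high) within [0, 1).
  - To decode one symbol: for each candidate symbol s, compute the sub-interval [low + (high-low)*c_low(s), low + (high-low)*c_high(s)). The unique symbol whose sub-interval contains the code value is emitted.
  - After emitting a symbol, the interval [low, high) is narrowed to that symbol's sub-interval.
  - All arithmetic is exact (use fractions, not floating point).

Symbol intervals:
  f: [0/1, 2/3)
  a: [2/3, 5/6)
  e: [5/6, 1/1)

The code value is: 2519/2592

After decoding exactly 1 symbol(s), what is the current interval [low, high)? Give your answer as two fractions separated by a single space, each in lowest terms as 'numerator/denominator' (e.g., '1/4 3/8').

Step 1: interval [0/1, 1/1), width = 1/1 - 0/1 = 1/1
  'f': [0/1 + 1/1*0/1, 0/1 + 1/1*2/3) = [0/1, 2/3)
  'a': [0/1 + 1/1*2/3, 0/1 + 1/1*5/6) = [2/3, 5/6)
  'e': [0/1 + 1/1*5/6, 0/1 + 1/1*1/1) = [5/6, 1/1) <- contains code 2519/2592
  emit 'e', narrow to [5/6, 1/1)

Answer: 5/6 1/1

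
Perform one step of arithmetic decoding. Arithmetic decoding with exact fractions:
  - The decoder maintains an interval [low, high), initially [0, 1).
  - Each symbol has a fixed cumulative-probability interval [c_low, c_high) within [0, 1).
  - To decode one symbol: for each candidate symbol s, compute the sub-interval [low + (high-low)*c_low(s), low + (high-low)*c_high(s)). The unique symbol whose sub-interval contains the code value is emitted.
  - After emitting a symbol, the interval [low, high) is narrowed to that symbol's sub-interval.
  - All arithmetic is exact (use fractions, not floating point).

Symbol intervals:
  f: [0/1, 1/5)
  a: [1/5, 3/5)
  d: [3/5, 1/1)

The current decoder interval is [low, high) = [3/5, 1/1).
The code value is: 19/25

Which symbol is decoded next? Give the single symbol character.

Interval width = high − low = 1/1 − 3/5 = 2/5
Scaled code = (code − low) / width = (19/25 − 3/5) / 2/5 = 2/5
  f: [0/1, 1/5) 
  a: [1/5, 3/5) ← scaled code falls here ✓
  d: [3/5, 1/1) 

Answer: a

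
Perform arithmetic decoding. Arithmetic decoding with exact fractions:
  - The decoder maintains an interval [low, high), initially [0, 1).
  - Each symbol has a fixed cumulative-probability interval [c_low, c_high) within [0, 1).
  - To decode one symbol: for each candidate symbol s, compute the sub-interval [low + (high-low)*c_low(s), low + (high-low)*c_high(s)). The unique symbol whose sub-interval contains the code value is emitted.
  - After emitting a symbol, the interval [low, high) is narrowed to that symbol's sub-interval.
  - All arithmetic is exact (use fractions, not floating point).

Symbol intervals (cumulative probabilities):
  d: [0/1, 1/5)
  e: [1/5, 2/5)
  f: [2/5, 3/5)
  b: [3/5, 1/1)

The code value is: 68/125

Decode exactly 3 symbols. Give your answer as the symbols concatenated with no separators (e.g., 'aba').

Answer: fbe

Derivation:
Step 1: interval [0/1, 1/1), width = 1/1 - 0/1 = 1/1
  'd': [0/1 + 1/1*0/1, 0/1 + 1/1*1/5) = [0/1, 1/5)
  'e': [0/1 + 1/1*1/5, 0/1 + 1/1*2/5) = [1/5, 2/5)
  'f': [0/1 + 1/1*2/5, 0/1 + 1/1*3/5) = [2/5, 3/5) <- contains code 68/125
  'b': [0/1 + 1/1*3/5, 0/1 + 1/1*1/1) = [3/5, 1/1)
  emit 'f', narrow to [2/5, 3/5)
Step 2: interval [2/5, 3/5), width = 3/5 - 2/5 = 1/5
  'd': [2/5 + 1/5*0/1, 2/5 + 1/5*1/5) = [2/5, 11/25)
  'e': [2/5 + 1/5*1/5, 2/5 + 1/5*2/5) = [11/25, 12/25)
  'f': [2/5 + 1/5*2/5, 2/5 + 1/5*3/5) = [12/25, 13/25)
  'b': [2/5 + 1/5*3/5, 2/5 + 1/5*1/1) = [13/25, 3/5) <- contains code 68/125
  emit 'b', narrow to [13/25, 3/5)
Step 3: interval [13/25, 3/5), width = 3/5 - 13/25 = 2/25
  'd': [13/25 + 2/25*0/1, 13/25 + 2/25*1/5) = [13/25, 67/125)
  'e': [13/25 + 2/25*1/5, 13/25 + 2/25*2/5) = [67/125, 69/125) <- contains code 68/125
  'f': [13/25 + 2/25*2/5, 13/25 + 2/25*3/5) = [69/125, 71/125)
  'b': [13/25 + 2/25*3/5, 13/25 + 2/25*1/1) = [71/125, 3/5)
  emit 'e', narrow to [67/125, 69/125)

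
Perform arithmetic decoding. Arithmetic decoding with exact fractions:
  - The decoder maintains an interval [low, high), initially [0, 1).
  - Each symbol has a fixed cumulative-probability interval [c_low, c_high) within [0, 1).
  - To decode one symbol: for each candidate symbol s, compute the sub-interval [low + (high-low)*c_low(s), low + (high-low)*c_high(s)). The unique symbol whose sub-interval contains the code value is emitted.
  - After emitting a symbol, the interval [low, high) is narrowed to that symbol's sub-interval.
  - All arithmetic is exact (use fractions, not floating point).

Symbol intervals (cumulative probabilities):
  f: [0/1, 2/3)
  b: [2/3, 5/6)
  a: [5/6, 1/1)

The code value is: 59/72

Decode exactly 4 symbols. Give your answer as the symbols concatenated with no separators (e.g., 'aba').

Step 1: interval [0/1, 1/1), width = 1/1 - 0/1 = 1/1
  'f': [0/1 + 1/1*0/1, 0/1 + 1/1*2/3) = [0/1, 2/3)
  'b': [0/1 + 1/1*2/3, 0/1 + 1/1*5/6) = [2/3, 5/6) <- contains code 59/72
  'a': [0/1 + 1/1*5/6, 0/1 + 1/1*1/1) = [5/6, 1/1)
  emit 'b', narrow to [2/3, 5/6)
Step 2: interval [2/3, 5/6), width = 5/6 - 2/3 = 1/6
  'f': [2/3 + 1/6*0/1, 2/3 + 1/6*2/3) = [2/3, 7/9)
  'b': [2/3 + 1/6*2/3, 2/3 + 1/6*5/6) = [7/9, 29/36)
  'a': [2/3 + 1/6*5/6, 2/3 + 1/6*1/1) = [29/36, 5/6) <- contains code 59/72
  emit 'a', narrow to [29/36, 5/6)
Step 3: interval [29/36, 5/6), width = 5/6 - 29/36 = 1/36
  'f': [29/36 + 1/36*0/1, 29/36 + 1/36*2/3) = [29/36, 89/108) <- contains code 59/72
  'b': [29/36 + 1/36*2/3, 29/36 + 1/36*5/6) = [89/108, 179/216)
  'a': [29/36 + 1/36*5/6, 29/36 + 1/36*1/1) = [179/216, 5/6)
  emit 'f', narrow to [29/36, 89/108)
Step 4: interval [29/36, 89/108), width = 89/108 - 29/36 = 1/54
  'f': [29/36 + 1/54*0/1, 29/36 + 1/54*2/3) = [29/36, 265/324)
  'b': [29/36 + 1/54*2/3, 29/36 + 1/54*5/6) = [265/324, 133/162) <- contains code 59/72
  'a': [29/36 + 1/54*5/6, 29/36 + 1/54*1/1) = [133/162, 89/108)
  emit 'b', narrow to [265/324, 133/162)

Answer: bafb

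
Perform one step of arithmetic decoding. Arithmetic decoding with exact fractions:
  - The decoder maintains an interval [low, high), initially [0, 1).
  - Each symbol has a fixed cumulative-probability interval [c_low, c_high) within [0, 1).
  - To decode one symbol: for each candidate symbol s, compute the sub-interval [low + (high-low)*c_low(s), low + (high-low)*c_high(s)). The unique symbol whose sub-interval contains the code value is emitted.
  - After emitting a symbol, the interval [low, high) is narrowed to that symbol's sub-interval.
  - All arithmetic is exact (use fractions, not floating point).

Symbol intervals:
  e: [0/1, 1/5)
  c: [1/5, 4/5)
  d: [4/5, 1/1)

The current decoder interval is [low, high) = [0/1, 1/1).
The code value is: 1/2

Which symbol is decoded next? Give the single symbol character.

Answer: c

Derivation:
Interval width = high − low = 1/1 − 0/1 = 1/1
Scaled code = (code − low) / width = (1/2 − 0/1) / 1/1 = 1/2
  e: [0/1, 1/5) 
  c: [1/5, 4/5) ← scaled code falls here ✓
  d: [4/5, 1/1) 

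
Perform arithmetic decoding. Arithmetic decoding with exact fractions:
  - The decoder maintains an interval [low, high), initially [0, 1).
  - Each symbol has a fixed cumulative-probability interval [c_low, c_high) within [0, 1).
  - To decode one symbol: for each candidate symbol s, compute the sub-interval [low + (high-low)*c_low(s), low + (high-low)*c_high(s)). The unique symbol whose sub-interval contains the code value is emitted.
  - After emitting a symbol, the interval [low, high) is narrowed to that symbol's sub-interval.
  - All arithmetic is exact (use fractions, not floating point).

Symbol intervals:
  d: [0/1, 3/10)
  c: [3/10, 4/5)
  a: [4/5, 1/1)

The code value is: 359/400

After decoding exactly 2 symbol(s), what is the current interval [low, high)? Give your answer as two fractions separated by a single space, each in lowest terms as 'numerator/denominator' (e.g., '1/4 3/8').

Answer: 43/50 24/25

Derivation:
Step 1: interval [0/1, 1/1), width = 1/1 - 0/1 = 1/1
  'd': [0/1 + 1/1*0/1, 0/1 + 1/1*3/10) = [0/1, 3/10)
  'c': [0/1 + 1/1*3/10, 0/1 + 1/1*4/5) = [3/10, 4/5)
  'a': [0/1 + 1/1*4/5, 0/1 + 1/1*1/1) = [4/5, 1/1) <- contains code 359/400
  emit 'a', narrow to [4/5, 1/1)
Step 2: interval [4/5, 1/1), width = 1/1 - 4/5 = 1/5
  'd': [4/5 + 1/5*0/1, 4/5 + 1/5*3/10) = [4/5, 43/50)
  'c': [4/5 + 1/5*3/10, 4/5 + 1/5*4/5) = [43/50, 24/25) <- contains code 359/400
  'a': [4/5 + 1/5*4/5, 4/5 + 1/5*1/1) = [24/25, 1/1)
  emit 'c', narrow to [43/50, 24/25)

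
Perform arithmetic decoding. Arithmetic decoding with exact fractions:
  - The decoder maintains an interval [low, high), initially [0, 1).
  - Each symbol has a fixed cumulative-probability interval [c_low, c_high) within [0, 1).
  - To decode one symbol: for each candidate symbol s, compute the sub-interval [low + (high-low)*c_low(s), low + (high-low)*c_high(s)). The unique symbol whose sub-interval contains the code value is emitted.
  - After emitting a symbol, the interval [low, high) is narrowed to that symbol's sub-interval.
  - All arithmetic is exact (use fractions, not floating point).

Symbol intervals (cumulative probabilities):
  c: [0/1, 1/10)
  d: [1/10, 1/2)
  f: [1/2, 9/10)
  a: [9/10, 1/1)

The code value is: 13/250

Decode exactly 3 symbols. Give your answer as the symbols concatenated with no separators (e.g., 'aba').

Answer: cfc

Derivation:
Step 1: interval [0/1, 1/1), width = 1/1 - 0/1 = 1/1
  'c': [0/1 + 1/1*0/1, 0/1 + 1/1*1/10) = [0/1, 1/10) <- contains code 13/250
  'd': [0/1 + 1/1*1/10, 0/1 + 1/1*1/2) = [1/10, 1/2)
  'f': [0/1 + 1/1*1/2, 0/1 + 1/1*9/10) = [1/2, 9/10)
  'a': [0/1 + 1/1*9/10, 0/1 + 1/1*1/1) = [9/10, 1/1)
  emit 'c', narrow to [0/1, 1/10)
Step 2: interval [0/1, 1/10), width = 1/10 - 0/1 = 1/10
  'c': [0/1 + 1/10*0/1, 0/1 + 1/10*1/10) = [0/1, 1/100)
  'd': [0/1 + 1/10*1/10, 0/1 + 1/10*1/2) = [1/100, 1/20)
  'f': [0/1 + 1/10*1/2, 0/1 + 1/10*9/10) = [1/20, 9/100) <- contains code 13/250
  'a': [0/1 + 1/10*9/10, 0/1 + 1/10*1/1) = [9/100, 1/10)
  emit 'f', narrow to [1/20, 9/100)
Step 3: interval [1/20, 9/100), width = 9/100 - 1/20 = 1/25
  'c': [1/20 + 1/25*0/1, 1/20 + 1/25*1/10) = [1/20, 27/500) <- contains code 13/250
  'd': [1/20 + 1/25*1/10, 1/20 + 1/25*1/2) = [27/500, 7/100)
  'f': [1/20 + 1/25*1/2, 1/20 + 1/25*9/10) = [7/100, 43/500)
  'a': [1/20 + 1/25*9/10, 1/20 + 1/25*1/1) = [43/500, 9/100)
  emit 'c', narrow to [1/20, 27/500)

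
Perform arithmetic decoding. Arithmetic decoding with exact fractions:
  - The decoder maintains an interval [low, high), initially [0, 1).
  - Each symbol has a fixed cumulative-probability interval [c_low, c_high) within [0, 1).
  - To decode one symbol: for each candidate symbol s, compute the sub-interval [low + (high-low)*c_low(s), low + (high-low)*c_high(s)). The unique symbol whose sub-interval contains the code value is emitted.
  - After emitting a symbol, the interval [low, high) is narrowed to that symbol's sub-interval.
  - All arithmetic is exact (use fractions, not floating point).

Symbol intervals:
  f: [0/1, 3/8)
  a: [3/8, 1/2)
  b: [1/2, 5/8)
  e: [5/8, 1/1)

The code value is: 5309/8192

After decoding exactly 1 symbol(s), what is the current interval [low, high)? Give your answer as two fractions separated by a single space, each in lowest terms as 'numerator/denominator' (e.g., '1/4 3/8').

Step 1: interval [0/1, 1/1), width = 1/1 - 0/1 = 1/1
  'f': [0/1 + 1/1*0/1, 0/1 + 1/1*3/8) = [0/1, 3/8)
  'a': [0/1 + 1/1*3/8, 0/1 + 1/1*1/2) = [3/8, 1/2)
  'b': [0/1 + 1/1*1/2, 0/1 + 1/1*5/8) = [1/2, 5/8)
  'e': [0/1 + 1/1*5/8, 0/1 + 1/1*1/1) = [5/8, 1/1) <- contains code 5309/8192
  emit 'e', narrow to [5/8, 1/1)

Answer: 5/8 1/1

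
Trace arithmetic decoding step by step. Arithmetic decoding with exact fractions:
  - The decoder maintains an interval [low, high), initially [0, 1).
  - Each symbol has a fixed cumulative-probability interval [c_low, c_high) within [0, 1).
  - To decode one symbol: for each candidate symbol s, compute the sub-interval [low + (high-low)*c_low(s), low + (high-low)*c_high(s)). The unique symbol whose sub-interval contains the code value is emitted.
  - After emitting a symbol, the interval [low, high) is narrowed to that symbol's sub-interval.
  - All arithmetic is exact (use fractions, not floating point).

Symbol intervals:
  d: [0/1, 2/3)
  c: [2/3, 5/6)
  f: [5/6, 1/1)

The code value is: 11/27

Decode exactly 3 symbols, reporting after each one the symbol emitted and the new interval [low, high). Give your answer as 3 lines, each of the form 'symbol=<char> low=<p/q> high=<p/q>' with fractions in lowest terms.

Step 1: interval [0/1, 1/1), width = 1/1 - 0/1 = 1/1
  'd': [0/1 + 1/1*0/1, 0/1 + 1/1*2/3) = [0/1, 2/3) <- contains code 11/27
  'c': [0/1 + 1/1*2/3, 0/1 + 1/1*5/6) = [2/3, 5/6)
  'f': [0/1 + 1/1*5/6, 0/1 + 1/1*1/1) = [5/6, 1/1)
  emit 'd', narrow to [0/1, 2/3)
Step 2: interval [0/1, 2/3), width = 2/3 - 0/1 = 2/3
  'd': [0/1 + 2/3*0/1, 0/1 + 2/3*2/3) = [0/1, 4/9) <- contains code 11/27
  'c': [0/1 + 2/3*2/3, 0/1 + 2/3*5/6) = [4/9, 5/9)
  'f': [0/1 + 2/3*5/6, 0/1 + 2/3*1/1) = [5/9, 2/3)
  emit 'd', narrow to [0/1, 4/9)
Step 3: interval [0/1, 4/9), width = 4/9 - 0/1 = 4/9
  'd': [0/1 + 4/9*0/1, 0/1 + 4/9*2/3) = [0/1, 8/27)
  'c': [0/1 + 4/9*2/3, 0/1 + 4/9*5/6) = [8/27, 10/27)
  'f': [0/1 + 4/9*5/6, 0/1 + 4/9*1/1) = [10/27, 4/9) <- contains code 11/27
  emit 'f', narrow to [10/27, 4/9)

Answer: symbol=d low=0/1 high=2/3
symbol=d low=0/1 high=4/9
symbol=f low=10/27 high=4/9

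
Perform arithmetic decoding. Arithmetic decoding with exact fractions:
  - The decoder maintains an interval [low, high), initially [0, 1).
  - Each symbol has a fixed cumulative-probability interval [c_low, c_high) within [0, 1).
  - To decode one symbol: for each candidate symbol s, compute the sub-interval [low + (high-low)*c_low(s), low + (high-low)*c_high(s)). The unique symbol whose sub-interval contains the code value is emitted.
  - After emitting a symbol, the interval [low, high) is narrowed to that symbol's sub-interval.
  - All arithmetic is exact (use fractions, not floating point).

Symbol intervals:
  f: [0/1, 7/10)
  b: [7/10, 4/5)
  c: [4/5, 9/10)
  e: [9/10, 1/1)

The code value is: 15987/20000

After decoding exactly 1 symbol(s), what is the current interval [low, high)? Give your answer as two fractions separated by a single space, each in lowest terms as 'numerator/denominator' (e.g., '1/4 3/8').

Step 1: interval [0/1, 1/1), width = 1/1 - 0/1 = 1/1
  'f': [0/1 + 1/1*0/1, 0/1 + 1/1*7/10) = [0/1, 7/10)
  'b': [0/1 + 1/1*7/10, 0/1 + 1/1*4/5) = [7/10, 4/5) <- contains code 15987/20000
  'c': [0/1 + 1/1*4/5, 0/1 + 1/1*9/10) = [4/5, 9/10)
  'e': [0/1 + 1/1*9/10, 0/1 + 1/1*1/1) = [9/10, 1/1)
  emit 'b', narrow to [7/10, 4/5)

Answer: 7/10 4/5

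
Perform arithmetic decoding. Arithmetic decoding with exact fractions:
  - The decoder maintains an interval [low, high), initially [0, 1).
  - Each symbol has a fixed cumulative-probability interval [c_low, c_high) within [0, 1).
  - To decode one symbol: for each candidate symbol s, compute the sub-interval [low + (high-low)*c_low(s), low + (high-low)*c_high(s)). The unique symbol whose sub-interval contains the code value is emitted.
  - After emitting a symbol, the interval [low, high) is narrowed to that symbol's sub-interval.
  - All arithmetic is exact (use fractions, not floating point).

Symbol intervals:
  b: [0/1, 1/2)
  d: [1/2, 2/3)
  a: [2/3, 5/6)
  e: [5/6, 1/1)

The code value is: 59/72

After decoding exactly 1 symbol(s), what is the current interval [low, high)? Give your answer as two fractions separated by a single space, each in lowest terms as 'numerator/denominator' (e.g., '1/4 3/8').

Step 1: interval [0/1, 1/1), width = 1/1 - 0/1 = 1/1
  'b': [0/1 + 1/1*0/1, 0/1 + 1/1*1/2) = [0/1, 1/2)
  'd': [0/1 + 1/1*1/2, 0/1 + 1/1*2/3) = [1/2, 2/3)
  'a': [0/1 + 1/1*2/3, 0/1 + 1/1*5/6) = [2/3, 5/6) <- contains code 59/72
  'e': [0/1 + 1/1*5/6, 0/1 + 1/1*1/1) = [5/6, 1/1)
  emit 'a', narrow to [2/3, 5/6)

Answer: 2/3 5/6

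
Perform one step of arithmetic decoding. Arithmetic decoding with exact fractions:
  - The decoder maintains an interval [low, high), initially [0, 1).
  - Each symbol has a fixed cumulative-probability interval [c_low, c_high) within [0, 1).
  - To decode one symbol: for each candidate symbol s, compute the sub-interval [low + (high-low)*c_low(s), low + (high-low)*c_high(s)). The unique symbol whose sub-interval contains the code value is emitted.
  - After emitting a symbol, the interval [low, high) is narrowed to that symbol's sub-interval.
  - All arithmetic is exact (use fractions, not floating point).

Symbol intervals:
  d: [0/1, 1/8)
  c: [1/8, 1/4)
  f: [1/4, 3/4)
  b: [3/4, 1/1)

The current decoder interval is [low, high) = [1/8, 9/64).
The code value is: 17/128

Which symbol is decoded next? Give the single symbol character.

Answer: f

Derivation:
Interval width = high − low = 9/64 − 1/8 = 1/64
Scaled code = (code − low) / width = (17/128 − 1/8) / 1/64 = 1/2
  d: [0/1, 1/8) 
  c: [1/8, 1/4) 
  f: [1/4, 3/4) ← scaled code falls here ✓
  b: [3/4, 1/1) 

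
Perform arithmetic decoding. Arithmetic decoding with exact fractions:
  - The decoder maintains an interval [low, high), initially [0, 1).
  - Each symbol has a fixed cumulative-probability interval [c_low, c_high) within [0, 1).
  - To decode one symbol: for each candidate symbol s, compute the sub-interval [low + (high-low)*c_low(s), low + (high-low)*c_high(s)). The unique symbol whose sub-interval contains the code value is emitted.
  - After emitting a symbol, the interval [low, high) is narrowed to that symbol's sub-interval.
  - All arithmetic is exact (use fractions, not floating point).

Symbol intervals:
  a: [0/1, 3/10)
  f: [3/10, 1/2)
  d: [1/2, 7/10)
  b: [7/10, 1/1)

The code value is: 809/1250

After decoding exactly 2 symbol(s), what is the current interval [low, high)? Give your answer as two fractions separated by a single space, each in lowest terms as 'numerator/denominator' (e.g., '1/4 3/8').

Answer: 16/25 7/10

Derivation:
Step 1: interval [0/1, 1/1), width = 1/1 - 0/1 = 1/1
  'a': [0/1 + 1/1*0/1, 0/1 + 1/1*3/10) = [0/1, 3/10)
  'f': [0/1 + 1/1*3/10, 0/1 + 1/1*1/2) = [3/10, 1/2)
  'd': [0/1 + 1/1*1/2, 0/1 + 1/1*7/10) = [1/2, 7/10) <- contains code 809/1250
  'b': [0/1 + 1/1*7/10, 0/1 + 1/1*1/1) = [7/10, 1/1)
  emit 'd', narrow to [1/2, 7/10)
Step 2: interval [1/2, 7/10), width = 7/10 - 1/2 = 1/5
  'a': [1/2 + 1/5*0/1, 1/2 + 1/5*3/10) = [1/2, 14/25)
  'f': [1/2 + 1/5*3/10, 1/2 + 1/5*1/2) = [14/25, 3/5)
  'd': [1/2 + 1/5*1/2, 1/2 + 1/5*7/10) = [3/5, 16/25)
  'b': [1/2 + 1/5*7/10, 1/2 + 1/5*1/1) = [16/25, 7/10) <- contains code 809/1250
  emit 'b', narrow to [16/25, 7/10)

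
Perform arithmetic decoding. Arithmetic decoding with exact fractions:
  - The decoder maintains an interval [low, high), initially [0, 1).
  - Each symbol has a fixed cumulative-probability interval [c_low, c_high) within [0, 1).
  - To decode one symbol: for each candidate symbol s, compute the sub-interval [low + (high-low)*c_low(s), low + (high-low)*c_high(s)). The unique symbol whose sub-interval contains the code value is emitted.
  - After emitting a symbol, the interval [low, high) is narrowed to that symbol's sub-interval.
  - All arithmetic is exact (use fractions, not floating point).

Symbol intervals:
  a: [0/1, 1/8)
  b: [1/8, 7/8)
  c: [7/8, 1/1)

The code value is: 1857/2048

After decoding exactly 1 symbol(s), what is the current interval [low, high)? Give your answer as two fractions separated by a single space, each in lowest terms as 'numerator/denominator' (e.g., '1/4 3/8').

Step 1: interval [0/1, 1/1), width = 1/1 - 0/1 = 1/1
  'a': [0/1 + 1/1*0/1, 0/1 + 1/1*1/8) = [0/1, 1/8)
  'b': [0/1 + 1/1*1/8, 0/1 + 1/1*7/8) = [1/8, 7/8)
  'c': [0/1 + 1/1*7/8, 0/1 + 1/1*1/1) = [7/8, 1/1) <- contains code 1857/2048
  emit 'c', narrow to [7/8, 1/1)

Answer: 7/8 1/1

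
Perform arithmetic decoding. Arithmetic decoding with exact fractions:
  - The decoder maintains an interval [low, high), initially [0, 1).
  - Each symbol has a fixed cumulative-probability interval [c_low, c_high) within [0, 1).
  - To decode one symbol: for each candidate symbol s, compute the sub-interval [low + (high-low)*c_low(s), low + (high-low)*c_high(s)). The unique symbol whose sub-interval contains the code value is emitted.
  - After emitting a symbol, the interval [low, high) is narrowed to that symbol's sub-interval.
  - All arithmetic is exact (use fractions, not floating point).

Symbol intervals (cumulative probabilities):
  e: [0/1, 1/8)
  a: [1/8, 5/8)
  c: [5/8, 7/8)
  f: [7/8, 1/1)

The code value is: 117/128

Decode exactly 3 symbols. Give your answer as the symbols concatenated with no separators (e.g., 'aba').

Answer: faa

Derivation:
Step 1: interval [0/1, 1/1), width = 1/1 - 0/1 = 1/1
  'e': [0/1 + 1/1*0/1, 0/1 + 1/1*1/8) = [0/1, 1/8)
  'a': [0/1 + 1/1*1/8, 0/1 + 1/1*5/8) = [1/8, 5/8)
  'c': [0/1 + 1/1*5/8, 0/1 + 1/1*7/8) = [5/8, 7/8)
  'f': [0/1 + 1/1*7/8, 0/1 + 1/1*1/1) = [7/8, 1/1) <- contains code 117/128
  emit 'f', narrow to [7/8, 1/1)
Step 2: interval [7/8, 1/1), width = 1/1 - 7/8 = 1/8
  'e': [7/8 + 1/8*0/1, 7/8 + 1/8*1/8) = [7/8, 57/64)
  'a': [7/8 + 1/8*1/8, 7/8 + 1/8*5/8) = [57/64, 61/64) <- contains code 117/128
  'c': [7/8 + 1/8*5/8, 7/8 + 1/8*7/8) = [61/64, 63/64)
  'f': [7/8 + 1/8*7/8, 7/8 + 1/8*1/1) = [63/64, 1/1)
  emit 'a', narrow to [57/64, 61/64)
Step 3: interval [57/64, 61/64), width = 61/64 - 57/64 = 1/16
  'e': [57/64 + 1/16*0/1, 57/64 + 1/16*1/8) = [57/64, 115/128)
  'a': [57/64 + 1/16*1/8, 57/64 + 1/16*5/8) = [115/128, 119/128) <- contains code 117/128
  'c': [57/64 + 1/16*5/8, 57/64 + 1/16*7/8) = [119/128, 121/128)
  'f': [57/64 + 1/16*7/8, 57/64 + 1/16*1/1) = [121/128, 61/64)
  emit 'a', narrow to [115/128, 119/128)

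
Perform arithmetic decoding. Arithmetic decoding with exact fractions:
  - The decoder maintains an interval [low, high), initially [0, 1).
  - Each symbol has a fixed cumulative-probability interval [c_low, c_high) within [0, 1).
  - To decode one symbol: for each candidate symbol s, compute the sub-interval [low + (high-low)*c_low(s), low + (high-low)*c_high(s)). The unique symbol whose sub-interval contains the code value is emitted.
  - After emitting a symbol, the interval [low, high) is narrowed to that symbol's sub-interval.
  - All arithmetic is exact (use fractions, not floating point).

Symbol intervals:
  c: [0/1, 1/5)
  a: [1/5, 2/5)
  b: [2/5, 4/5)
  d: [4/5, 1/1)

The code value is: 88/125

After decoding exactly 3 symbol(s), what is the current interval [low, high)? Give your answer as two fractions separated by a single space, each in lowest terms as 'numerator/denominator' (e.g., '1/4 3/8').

Answer: 86/125 18/25

Derivation:
Step 1: interval [0/1, 1/1), width = 1/1 - 0/1 = 1/1
  'c': [0/1 + 1/1*0/1, 0/1 + 1/1*1/5) = [0/1, 1/5)
  'a': [0/1 + 1/1*1/5, 0/1 + 1/1*2/5) = [1/5, 2/5)
  'b': [0/1 + 1/1*2/5, 0/1 + 1/1*4/5) = [2/5, 4/5) <- contains code 88/125
  'd': [0/1 + 1/1*4/5, 0/1 + 1/1*1/1) = [4/5, 1/1)
  emit 'b', narrow to [2/5, 4/5)
Step 2: interval [2/5, 4/5), width = 4/5 - 2/5 = 2/5
  'c': [2/5 + 2/5*0/1, 2/5 + 2/5*1/5) = [2/5, 12/25)
  'a': [2/5 + 2/5*1/5, 2/5 + 2/5*2/5) = [12/25, 14/25)
  'b': [2/5 + 2/5*2/5, 2/5 + 2/5*4/5) = [14/25, 18/25) <- contains code 88/125
  'd': [2/5 + 2/5*4/5, 2/5 + 2/5*1/1) = [18/25, 4/5)
  emit 'b', narrow to [14/25, 18/25)
Step 3: interval [14/25, 18/25), width = 18/25 - 14/25 = 4/25
  'c': [14/25 + 4/25*0/1, 14/25 + 4/25*1/5) = [14/25, 74/125)
  'a': [14/25 + 4/25*1/5, 14/25 + 4/25*2/5) = [74/125, 78/125)
  'b': [14/25 + 4/25*2/5, 14/25 + 4/25*4/5) = [78/125, 86/125)
  'd': [14/25 + 4/25*4/5, 14/25 + 4/25*1/1) = [86/125, 18/25) <- contains code 88/125
  emit 'd', narrow to [86/125, 18/25)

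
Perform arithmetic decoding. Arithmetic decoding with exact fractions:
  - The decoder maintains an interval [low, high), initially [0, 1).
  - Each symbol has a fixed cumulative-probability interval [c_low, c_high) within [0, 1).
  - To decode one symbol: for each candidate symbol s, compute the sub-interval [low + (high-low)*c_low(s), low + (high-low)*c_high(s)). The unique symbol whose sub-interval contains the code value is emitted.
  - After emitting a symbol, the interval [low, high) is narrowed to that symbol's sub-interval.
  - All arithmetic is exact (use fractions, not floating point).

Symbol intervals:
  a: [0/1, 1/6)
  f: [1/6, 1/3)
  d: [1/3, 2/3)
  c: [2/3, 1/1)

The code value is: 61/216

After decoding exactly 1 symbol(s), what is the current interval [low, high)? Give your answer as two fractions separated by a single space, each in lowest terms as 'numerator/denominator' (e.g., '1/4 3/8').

Step 1: interval [0/1, 1/1), width = 1/1 - 0/1 = 1/1
  'a': [0/1 + 1/1*0/1, 0/1 + 1/1*1/6) = [0/1, 1/6)
  'f': [0/1 + 1/1*1/6, 0/1 + 1/1*1/3) = [1/6, 1/3) <- contains code 61/216
  'd': [0/1 + 1/1*1/3, 0/1 + 1/1*2/3) = [1/3, 2/3)
  'c': [0/1 + 1/1*2/3, 0/1 + 1/1*1/1) = [2/3, 1/1)
  emit 'f', narrow to [1/6, 1/3)

Answer: 1/6 1/3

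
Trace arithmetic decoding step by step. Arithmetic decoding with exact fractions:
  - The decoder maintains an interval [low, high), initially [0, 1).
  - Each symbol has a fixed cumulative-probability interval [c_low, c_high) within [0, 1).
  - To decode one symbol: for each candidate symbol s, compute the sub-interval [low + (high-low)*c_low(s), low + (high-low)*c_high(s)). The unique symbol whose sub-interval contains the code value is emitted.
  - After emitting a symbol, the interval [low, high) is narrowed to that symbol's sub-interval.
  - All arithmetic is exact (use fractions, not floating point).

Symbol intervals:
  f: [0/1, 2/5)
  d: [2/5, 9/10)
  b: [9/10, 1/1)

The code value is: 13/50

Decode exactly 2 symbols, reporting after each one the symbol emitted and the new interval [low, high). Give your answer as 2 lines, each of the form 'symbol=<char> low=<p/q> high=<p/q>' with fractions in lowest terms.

Answer: symbol=f low=0/1 high=2/5
symbol=d low=4/25 high=9/25

Derivation:
Step 1: interval [0/1, 1/1), width = 1/1 - 0/1 = 1/1
  'f': [0/1 + 1/1*0/1, 0/1 + 1/1*2/5) = [0/1, 2/5) <- contains code 13/50
  'd': [0/1 + 1/1*2/5, 0/1 + 1/1*9/10) = [2/5, 9/10)
  'b': [0/1 + 1/1*9/10, 0/1 + 1/1*1/1) = [9/10, 1/1)
  emit 'f', narrow to [0/1, 2/5)
Step 2: interval [0/1, 2/5), width = 2/5 - 0/1 = 2/5
  'f': [0/1 + 2/5*0/1, 0/1 + 2/5*2/5) = [0/1, 4/25)
  'd': [0/1 + 2/5*2/5, 0/1 + 2/5*9/10) = [4/25, 9/25) <- contains code 13/50
  'b': [0/1 + 2/5*9/10, 0/1 + 2/5*1/1) = [9/25, 2/5)
  emit 'd', narrow to [4/25, 9/25)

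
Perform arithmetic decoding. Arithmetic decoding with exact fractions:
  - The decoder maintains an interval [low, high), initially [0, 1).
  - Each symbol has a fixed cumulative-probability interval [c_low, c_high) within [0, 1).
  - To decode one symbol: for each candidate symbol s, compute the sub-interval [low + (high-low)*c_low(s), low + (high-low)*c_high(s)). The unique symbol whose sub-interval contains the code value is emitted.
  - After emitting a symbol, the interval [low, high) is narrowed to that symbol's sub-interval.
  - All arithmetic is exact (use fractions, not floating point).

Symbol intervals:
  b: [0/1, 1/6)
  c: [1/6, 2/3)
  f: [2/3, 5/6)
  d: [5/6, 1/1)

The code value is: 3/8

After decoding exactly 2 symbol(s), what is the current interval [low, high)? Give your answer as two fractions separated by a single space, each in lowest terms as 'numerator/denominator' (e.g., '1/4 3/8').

Step 1: interval [0/1, 1/1), width = 1/1 - 0/1 = 1/1
  'b': [0/1 + 1/1*0/1, 0/1 + 1/1*1/6) = [0/1, 1/6)
  'c': [0/1 + 1/1*1/6, 0/1 + 1/1*2/3) = [1/6, 2/3) <- contains code 3/8
  'f': [0/1 + 1/1*2/3, 0/1 + 1/1*5/6) = [2/3, 5/6)
  'd': [0/1 + 1/1*5/6, 0/1 + 1/1*1/1) = [5/6, 1/1)
  emit 'c', narrow to [1/6, 2/3)
Step 2: interval [1/6, 2/3), width = 2/3 - 1/6 = 1/2
  'b': [1/6 + 1/2*0/1, 1/6 + 1/2*1/6) = [1/6, 1/4)
  'c': [1/6 + 1/2*1/6, 1/6 + 1/2*2/3) = [1/4, 1/2) <- contains code 3/8
  'f': [1/6 + 1/2*2/3, 1/6 + 1/2*5/6) = [1/2, 7/12)
  'd': [1/6 + 1/2*5/6, 1/6 + 1/2*1/1) = [7/12, 2/3)
  emit 'c', narrow to [1/4, 1/2)

Answer: 1/4 1/2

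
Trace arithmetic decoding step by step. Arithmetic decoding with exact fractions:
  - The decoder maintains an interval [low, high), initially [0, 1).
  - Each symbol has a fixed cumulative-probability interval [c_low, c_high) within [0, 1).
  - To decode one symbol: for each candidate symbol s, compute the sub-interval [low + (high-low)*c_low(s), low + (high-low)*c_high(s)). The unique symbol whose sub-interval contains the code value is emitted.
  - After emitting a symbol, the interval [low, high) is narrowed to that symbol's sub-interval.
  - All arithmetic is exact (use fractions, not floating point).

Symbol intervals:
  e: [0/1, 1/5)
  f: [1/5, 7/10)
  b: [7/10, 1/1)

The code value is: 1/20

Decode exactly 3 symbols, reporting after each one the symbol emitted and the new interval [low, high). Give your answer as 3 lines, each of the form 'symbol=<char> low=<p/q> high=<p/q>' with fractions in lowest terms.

Step 1: interval [0/1, 1/1), width = 1/1 - 0/1 = 1/1
  'e': [0/1 + 1/1*0/1, 0/1 + 1/1*1/5) = [0/1, 1/5) <- contains code 1/20
  'f': [0/1 + 1/1*1/5, 0/1 + 1/1*7/10) = [1/5, 7/10)
  'b': [0/1 + 1/1*7/10, 0/1 + 1/1*1/1) = [7/10, 1/1)
  emit 'e', narrow to [0/1, 1/5)
Step 2: interval [0/1, 1/5), width = 1/5 - 0/1 = 1/5
  'e': [0/1 + 1/5*0/1, 0/1 + 1/5*1/5) = [0/1, 1/25)
  'f': [0/1 + 1/5*1/5, 0/1 + 1/5*7/10) = [1/25, 7/50) <- contains code 1/20
  'b': [0/1 + 1/5*7/10, 0/1 + 1/5*1/1) = [7/50, 1/5)
  emit 'f', narrow to [1/25, 7/50)
Step 3: interval [1/25, 7/50), width = 7/50 - 1/25 = 1/10
  'e': [1/25 + 1/10*0/1, 1/25 + 1/10*1/5) = [1/25, 3/50) <- contains code 1/20
  'f': [1/25 + 1/10*1/5, 1/25 + 1/10*7/10) = [3/50, 11/100)
  'b': [1/25 + 1/10*7/10, 1/25 + 1/10*1/1) = [11/100, 7/50)
  emit 'e', narrow to [1/25, 3/50)

Answer: symbol=e low=0/1 high=1/5
symbol=f low=1/25 high=7/50
symbol=e low=1/25 high=3/50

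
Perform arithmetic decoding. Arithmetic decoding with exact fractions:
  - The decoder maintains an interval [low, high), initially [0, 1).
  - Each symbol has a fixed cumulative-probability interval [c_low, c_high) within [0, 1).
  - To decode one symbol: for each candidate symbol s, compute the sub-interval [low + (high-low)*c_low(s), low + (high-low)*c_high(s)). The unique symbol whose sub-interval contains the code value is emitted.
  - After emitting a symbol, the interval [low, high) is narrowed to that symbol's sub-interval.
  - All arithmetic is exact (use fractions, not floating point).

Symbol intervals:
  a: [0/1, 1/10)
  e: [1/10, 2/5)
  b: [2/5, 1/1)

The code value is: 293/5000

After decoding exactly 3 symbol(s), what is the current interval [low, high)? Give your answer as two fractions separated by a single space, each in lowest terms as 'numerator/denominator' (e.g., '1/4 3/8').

Answer: 23/500 8/125

Derivation:
Step 1: interval [0/1, 1/1), width = 1/1 - 0/1 = 1/1
  'a': [0/1 + 1/1*0/1, 0/1 + 1/1*1/10) = [0/1, 1/10) <- contains code 293/5000
  'e': [0/1 + 1/1*1/10, 0/1 + 1/1*2/5) = [1/10, 2/5)
  'b': [0/1 + 1/1*2/5, 0/1 + 1/1*1/1) = [2/5, 1/1)
  emit 'a', narrow to [0/1, 1/10)
Step 2: interval [0/1, 1/10), width = 1/10 - 0/1 = 1/10
  'a': [0/1 + 1/10*0/1, 0/1 + 1/10*1/10) = [0/1, 1/100)
  'e': [0/1 + 1/10*1/10, 0/1 + 1/10*2/5) = [1/100, 1/25)
  'b': [0/1 + 1/10*2/5, 0/1 + 1/10*1/1) = [1/25, 1/10) <- contains code 293/5000
  emit 'b', narrow to [1/25, 1/10)
Step 3: interval [1/25, 1/10), width = 1/10 - 1/25 = 3/50
  'a': [1/25 + 3/50*0/1, 1/25 + 3/50*1/10) = [1/25, 23/500)
  'e': [1/25 + 3/50*1/10, 1/25 + 3/50*2/5) = [23/500, 8/125) <- contains code 293/5000
  'b': [1/25 + 3/50*2/5, 1/25 + 3/50*1/1) = [8/125, 1/10)
  emit 'e', narrow to [23/500, 8/125)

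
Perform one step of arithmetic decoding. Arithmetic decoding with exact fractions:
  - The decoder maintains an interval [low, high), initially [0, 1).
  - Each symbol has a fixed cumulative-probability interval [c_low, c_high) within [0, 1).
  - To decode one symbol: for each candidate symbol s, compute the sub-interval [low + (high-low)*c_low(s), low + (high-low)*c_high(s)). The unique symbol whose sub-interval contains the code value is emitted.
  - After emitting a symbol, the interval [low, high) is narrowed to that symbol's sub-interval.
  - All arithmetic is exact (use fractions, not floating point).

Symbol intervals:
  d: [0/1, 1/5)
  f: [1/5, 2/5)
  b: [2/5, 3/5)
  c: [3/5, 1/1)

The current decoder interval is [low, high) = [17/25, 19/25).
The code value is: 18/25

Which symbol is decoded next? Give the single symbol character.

Answer: b

Derivation:
Interval width = high − low = 19/25 − 17/25 = 2/25
Scaled code = (code − low) / width = (18/25 − 17/25) / 2/25 = 1/2
  d: [0/1, 1/5) 
  f: [1/5, 2/5) 
  b: [2/5, 3/5) ← scaled code falls here ✓
  c: [3/5, 1/1) 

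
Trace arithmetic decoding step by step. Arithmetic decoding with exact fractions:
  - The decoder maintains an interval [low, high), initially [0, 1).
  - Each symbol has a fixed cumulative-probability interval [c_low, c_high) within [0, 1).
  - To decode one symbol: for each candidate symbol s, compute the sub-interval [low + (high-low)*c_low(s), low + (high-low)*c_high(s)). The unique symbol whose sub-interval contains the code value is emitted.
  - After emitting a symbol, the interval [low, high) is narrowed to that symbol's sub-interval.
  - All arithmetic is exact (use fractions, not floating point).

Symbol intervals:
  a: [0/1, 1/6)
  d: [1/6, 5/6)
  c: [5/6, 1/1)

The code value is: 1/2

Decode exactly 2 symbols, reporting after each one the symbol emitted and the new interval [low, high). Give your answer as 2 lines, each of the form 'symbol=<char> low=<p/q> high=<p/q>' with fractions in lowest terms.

Answer: symbol=d low=1/6 high=5/6
symbol=d low=5/18 high=13/18

Derivation:
Step 1: interval [0/1, 1/1), width = 1/1 - 0/1 = 1/1
  'a': [0/1 + 1/1*0/1, 0/1 + 1/1*1/6) = [0/1, 1/6)
  'd': [0/1 + 1/1*1/6, 0/1 + 1/1*5/6) = [1/6, 5/6) <- contains code 1/2
  'c': [0/1 + 1/1*5/6, 0/1 + 1/1*1/1) = [5/6, 1/1)
  emit 'd', narrow to [1/6, 5/6)
Step 2: interval [1/6, 5/6), width = 5/6 - 1/6 = 2/3
  'a': [1/6 + 2/3*0/1, 1/6 + 2/3*1/6) = [1/6, 5/18)
  'd': [1/6 + 2/3*1/6, 1/6 + 2/3*5/6) = [5/18, 13/18) <- contains code 1/2
  'c': [1/6 + 2/3*5/6, 1/6 + 2/3*1/1) = [13/18, 5/6)
  emit 'd', narrow to [5/18, 13/18)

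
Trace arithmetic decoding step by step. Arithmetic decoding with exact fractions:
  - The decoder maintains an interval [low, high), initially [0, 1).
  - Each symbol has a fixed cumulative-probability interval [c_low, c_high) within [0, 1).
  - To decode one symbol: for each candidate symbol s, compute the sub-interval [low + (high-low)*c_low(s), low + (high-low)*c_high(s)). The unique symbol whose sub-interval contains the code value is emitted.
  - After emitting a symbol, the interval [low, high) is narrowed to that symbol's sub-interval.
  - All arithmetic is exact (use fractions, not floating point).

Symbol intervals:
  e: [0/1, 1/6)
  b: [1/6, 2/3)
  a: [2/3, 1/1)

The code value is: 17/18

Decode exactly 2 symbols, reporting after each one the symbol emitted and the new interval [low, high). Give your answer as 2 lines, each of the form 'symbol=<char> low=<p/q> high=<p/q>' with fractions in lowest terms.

Answer: symbol=a low=2/3 high=1/1
symbol=a low=8/9 high=1/1

Derivation:
Step 1: interval [0/1, 1/1), width = 1/1 - 0/1 = 1/1
  'e': [0/1 + 1/1*0/1, 0/1 + 1/1*1/6) = [0/1, 1/6)
  'b': [0/1 + 1/1*1/6, 0/1 + 1/1*2/3) = [1/6, 2/3)
  'a': [0/1 + 1/1*2/3, 0/1 + 1/1*1/1) = [2/3, 1/1) <- contains code 17/18
  emit 'a', narrow to [2/3, 1/1)
Step 2: interval [2/3, 1/1), width = 1/1 - 2/3 = 1/3
  'e': [2/3 + 1/3*0/1, 2/3 + 1/3*1/6) = [2/3, 13/18)
  'b': [2/3 + 1/3*1/6, 2/3 + 1/3*2/3) = [13/18, 8/9)
  'a': [2/3 + 1/3*2/3, 2/3 + 1/3*1/1) = [8/9, 1/1) <- contains code 17/18
  emit 'a', narrow to [8/9, 1/1)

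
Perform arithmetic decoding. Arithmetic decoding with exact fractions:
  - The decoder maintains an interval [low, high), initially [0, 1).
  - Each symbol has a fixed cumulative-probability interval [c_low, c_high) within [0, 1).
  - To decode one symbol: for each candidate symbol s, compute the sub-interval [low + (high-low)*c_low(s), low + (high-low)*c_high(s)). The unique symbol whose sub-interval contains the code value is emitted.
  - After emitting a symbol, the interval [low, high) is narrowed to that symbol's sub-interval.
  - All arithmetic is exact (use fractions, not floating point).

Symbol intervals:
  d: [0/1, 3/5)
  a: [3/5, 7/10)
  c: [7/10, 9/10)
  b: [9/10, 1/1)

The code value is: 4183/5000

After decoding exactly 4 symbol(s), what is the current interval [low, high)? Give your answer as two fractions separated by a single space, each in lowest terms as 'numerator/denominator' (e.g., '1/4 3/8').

Answer: 2091/2500 523/625

Derivation:
Step 1: interval [0/1, 1/1), width = 1/1 - 0/1 = 1/1
  'd': [0/1 + 1/1*0/1, 0/1 + 1/1*3/5) = [0/1, 3/5)
  'a': [0/1 + 1/1*3/5, 0/1 + 1/1*7/10) = [3/5, 7/10)
  'c': [0/1 + 1/1*7/10, 0/1 + 1/1*9/10) = [7/10, 9/10) <- contains code 4183/5000
  'b': [0/1 + 1/1*9/10, 0/1 + 1/1*1/1) = [9/10, 1/1)
  emit 'c', narrow to [7/10, 9/10)
Step 2: interval [7/10, 9/10), width = 9/10 - 7/10 = 1/5
  'd': [7/10 + 1/5*0/1, 7/10 + 1/5*3/5) = [7/10, 41/50)
  'a': [7/10 + 1/5*3/5, 7/10 + 1/5*7/10) = [41/50, 21/25) <- contains code 4183/5000
  'c': [7/10 + 1/5*7/10, 7/10 + 1/5*9/10) = [21/25, 22/25)
  'b': [7/10 + 1/5*9/10, 7/10 + 1/5*1/1) = [22/25, 9/10)
  emit 'a', narrow to [41/50, 21/25)
Step 3: interval [41/50, 21/25), width = 21/25 - 41/50 = 1/50
  'd': [41/50 + 1/50*0/1, 41/50 + 1/50*3/5) = [41/50, 104/125)
  'a': [41/50 + 1/50*3/5, 41/50 + 1/50*7/10) = [104/125, 417/500)
  'c': [41/50 + 1/50*7/10, 41/50 + 1/50*9/10) = [417/500, 419/500) <- contains code 4183/5000
  'b': [41/50 + 1/50*9/10, 41/50 + 1/50*1/1) = [419/500, 21/25)
  emit 'c', narrow to [417/500, 419/500)
Step 4: interval [417/500, 419/500), width = 419/500 - 417/500 = 1/250
  'd': [417/500 + 1/250*0/1, 417/500 + 1/250*3/5) = [417/500, 2091/2500)
  'a': [417/500 + 1/250*3/5, 417/500 + 1/250*7/10) = [2091/2500, 523/625) <- contains code 4183/5000
  'c': [417/500 + 1/250*7/10, 417/500 + 1/250*9/10) = [523/625, 1047/1250)
  'b': [417/500 + 1/250*9/10, 417/500 + 1/250*1/1) = [1047/1250, 419/500)
  emit 'a', narrow to [2091/2500, 523/625)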